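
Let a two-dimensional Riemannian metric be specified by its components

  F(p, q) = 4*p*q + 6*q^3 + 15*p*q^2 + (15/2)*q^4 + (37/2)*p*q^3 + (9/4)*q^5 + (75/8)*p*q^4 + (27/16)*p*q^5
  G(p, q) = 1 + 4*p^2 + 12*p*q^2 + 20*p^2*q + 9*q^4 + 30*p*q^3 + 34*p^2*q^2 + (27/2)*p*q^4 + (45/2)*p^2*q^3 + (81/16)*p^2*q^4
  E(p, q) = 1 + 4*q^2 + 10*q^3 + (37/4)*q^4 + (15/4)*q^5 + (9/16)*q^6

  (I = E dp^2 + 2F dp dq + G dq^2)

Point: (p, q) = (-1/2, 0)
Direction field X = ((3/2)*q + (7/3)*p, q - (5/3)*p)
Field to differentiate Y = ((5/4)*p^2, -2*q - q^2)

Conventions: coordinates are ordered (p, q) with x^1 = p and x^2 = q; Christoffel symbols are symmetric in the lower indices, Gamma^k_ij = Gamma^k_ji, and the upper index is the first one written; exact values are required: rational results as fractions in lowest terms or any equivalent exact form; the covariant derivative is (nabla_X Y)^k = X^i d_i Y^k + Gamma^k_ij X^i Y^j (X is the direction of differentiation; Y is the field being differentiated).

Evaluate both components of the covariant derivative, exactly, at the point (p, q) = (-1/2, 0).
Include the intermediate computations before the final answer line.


E = 1, F = 0, G = 2 at the point
E_p = 0, E_q = 0, F_p = 0, F_q = -2, G_p = -4, G_q = 5
EG - F^2 = 2;  g^inv = (1/2) * [[2, 0], [0, 1]]
first-kind symbols [ij,l] = (1/2)(d_i g_jl + d_j g_il - d_l g_ij): [pp,p] = E_p/2 = 0, [pp,q] = F_p - E_q/2 = 0, [pq,p] = E_q/2 = 0, [pq,q] = G_p/2 = -2, [qq,p] = F_q - G_p/2 = 0, [qq,q] = G_q/2 = 5/2
Gamma^p_ij = (G*[ij,p] - F*[ij,q])/(EG - F^2), Gamma^q_ij = (E*[ij,q] - F*[ij,p])/(EG - F^2)
Gamma_ppp = 0, Gamma_ppq = 0, Gamma_pqq = 0, Gamma_qpp = 0, Gamma_qpq = -1, Gamma_qqq = 5/4
X = (-7/6, 5/6), Y = (5/16, 0) at the point

Answer: (nabla_X Y)^p = 35/24, (nabla_X Y)^q = -185/96


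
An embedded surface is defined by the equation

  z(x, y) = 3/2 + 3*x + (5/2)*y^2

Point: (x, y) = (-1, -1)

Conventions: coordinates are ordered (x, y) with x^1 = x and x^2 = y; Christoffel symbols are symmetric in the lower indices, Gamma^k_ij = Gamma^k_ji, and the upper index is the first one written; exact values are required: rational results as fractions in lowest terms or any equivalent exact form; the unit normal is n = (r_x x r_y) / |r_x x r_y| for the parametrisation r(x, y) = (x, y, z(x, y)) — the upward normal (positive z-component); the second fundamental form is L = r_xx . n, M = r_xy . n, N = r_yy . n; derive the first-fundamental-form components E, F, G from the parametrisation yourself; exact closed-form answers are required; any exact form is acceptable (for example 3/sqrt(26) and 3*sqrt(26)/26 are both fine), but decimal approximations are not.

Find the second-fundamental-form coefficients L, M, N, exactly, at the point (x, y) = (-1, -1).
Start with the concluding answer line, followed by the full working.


Answer: L = 0, M = 0, N = sqrt(35)/7

z_x = 3, z_y = -5, z_xx = 0, z_xy = 0, z_yy = 5
E = 10, F = -15, G = 26; answer radicand W^2 = 35
unnormalised second-form numerators: l = 0, m = 0, n = 5; L = l/sqrt(35), and similarly M = m/sqrt(W^2), N = n/sqrt(W^2)


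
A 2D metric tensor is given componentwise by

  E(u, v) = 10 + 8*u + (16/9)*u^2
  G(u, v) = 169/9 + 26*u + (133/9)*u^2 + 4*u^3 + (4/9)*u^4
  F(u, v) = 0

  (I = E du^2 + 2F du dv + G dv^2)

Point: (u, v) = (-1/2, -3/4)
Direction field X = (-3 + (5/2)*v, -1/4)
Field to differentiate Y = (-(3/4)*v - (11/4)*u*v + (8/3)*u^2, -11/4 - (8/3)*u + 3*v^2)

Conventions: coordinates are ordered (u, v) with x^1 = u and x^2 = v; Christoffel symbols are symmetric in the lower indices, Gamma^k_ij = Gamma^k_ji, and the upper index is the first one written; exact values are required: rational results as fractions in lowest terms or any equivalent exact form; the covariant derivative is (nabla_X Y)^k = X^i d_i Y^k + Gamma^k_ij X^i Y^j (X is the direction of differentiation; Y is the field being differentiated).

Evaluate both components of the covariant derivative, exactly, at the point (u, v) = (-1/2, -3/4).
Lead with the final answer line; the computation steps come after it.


Answer: (nabla_X Y)^u = 8897/3712, (nabla_X Y)^v = 22567/1728

E = 58/9, F = 0, G = 9 at the point
E_u = 56/9, E_v = 0, F_u = 0, F_v = 0, G_u = 14, G_v = 0
EG - F^2 = 58;  g^inv = (1/58) * [[9, 0], [0, 58/9]]
first-kind symbols [ij,l] = (1/2)(d_i g_jl + d_j g_il - d_l g_ij): [uu,u] = E_u/2 = 28/9, [uu,v] = F_u - E_v/2 = 0, [uv,u] = E_v/2 = 0, [uv,v] = G_u/2 = 7, [vv,u] = F_v - G_u/2 = -7, [vv,v] = G_v/2 = 0
Gamma^u_ij = (G*[ij,u] - F*[ij,v])/(EG - F^2), Gamma^v_ij = (E*[ij,v] - F*[ij,u])/(EG - F^2)
Gamma_uuu = 14/29, Gamma_uuv = 0, Gamma_uvv = -63/58, Gamma_vuu = 0, Gamma_vuv = 7/9, Gamma_vvv = 0
X = (-39/8, -1/4), Y = (19/96, 13/48) at the point


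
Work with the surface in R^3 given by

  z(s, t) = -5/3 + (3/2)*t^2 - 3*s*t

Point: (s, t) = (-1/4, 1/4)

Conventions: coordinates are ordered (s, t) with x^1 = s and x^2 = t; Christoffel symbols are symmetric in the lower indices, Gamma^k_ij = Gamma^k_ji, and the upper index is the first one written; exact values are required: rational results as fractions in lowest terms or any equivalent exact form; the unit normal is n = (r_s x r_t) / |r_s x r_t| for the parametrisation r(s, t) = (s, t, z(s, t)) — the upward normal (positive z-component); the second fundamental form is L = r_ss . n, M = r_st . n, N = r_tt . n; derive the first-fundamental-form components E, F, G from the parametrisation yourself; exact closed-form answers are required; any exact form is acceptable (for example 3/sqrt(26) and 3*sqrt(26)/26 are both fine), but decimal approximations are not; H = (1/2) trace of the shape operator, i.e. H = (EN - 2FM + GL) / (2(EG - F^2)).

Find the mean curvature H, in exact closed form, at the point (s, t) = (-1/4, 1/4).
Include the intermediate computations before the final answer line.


z_s = -3/4, z_t = 3/2, z_ss = 0, z_st = -3, z_tt = 3
E = 25/16, F = -9/8, G = 13/4; answer radicand W^2 = 61/16
unnormalised second-form numerators: l = 0, m = -3, n = 3; L = l/sqrt(61/16), and similarly M = m/sqrt(W^2), N = n/sqrt(W^2)
H = (E*n - 2*F*m + G*l) / (2*(EG - F^2)*sqrt(W^2)); E*n - 2*F*m + G*l = -33/16, EG - F^2 = 61/16, so H = (-33/122)/sqrt(61/16)

Answer: H = -66*sqrt(61)/3721


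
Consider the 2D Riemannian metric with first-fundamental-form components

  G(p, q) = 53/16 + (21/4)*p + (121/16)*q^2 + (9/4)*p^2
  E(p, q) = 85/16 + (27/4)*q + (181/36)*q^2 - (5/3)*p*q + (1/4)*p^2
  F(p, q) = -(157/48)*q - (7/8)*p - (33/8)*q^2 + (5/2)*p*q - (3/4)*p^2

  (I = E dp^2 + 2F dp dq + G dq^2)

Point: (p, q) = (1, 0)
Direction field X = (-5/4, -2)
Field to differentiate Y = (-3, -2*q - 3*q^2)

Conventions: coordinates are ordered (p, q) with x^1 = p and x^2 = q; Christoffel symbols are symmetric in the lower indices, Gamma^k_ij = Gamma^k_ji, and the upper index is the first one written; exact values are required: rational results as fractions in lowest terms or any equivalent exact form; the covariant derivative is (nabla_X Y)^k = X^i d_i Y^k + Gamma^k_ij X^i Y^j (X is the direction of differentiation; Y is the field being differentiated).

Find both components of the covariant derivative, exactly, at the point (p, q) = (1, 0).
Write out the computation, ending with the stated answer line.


E = 89/16, F = -13/8, G = 173/16 at the point
E_p = 1/2, E_q = 61/12, F_p = -19/8, F_q = -37/48, G_p = 39/4, G_q = 0
EG - F^2 = 14721/256;  g^inv = (256/14721) * [[173/16, 13/8], [13/8, 89/16]]
first-kind symbols [ij,l] = (1/2)(d_i g_jl + d_j g_il - d_l g_ij): [pp,p] = E_p/2 = 1/4, [pp,q] = F_p - E_q/2 = -59/12, [pq,p] = E_q/2 = 61/24, [pq,q] = G_p/2 = 39/8, [qq,p] = F_q - G_p/2 = -271/48, [qq,q] = G_q/2 = 0
Gamma^p_ij = (G*[ij,p] - F*[ij,q])/(EG - F^2), Gamma^q_ij = (E*[ij,q] - F*[ij,p])/(EG - F^2)
Gamma_ppp = -580/6309, Gamma_ppq = 27190/44163, Gamma_pqq = -46883/44163, Gamma_qpp = -2956/6309, Gamma_qpq = 23998/44163, Gamma_qqq = -7046/44163
X = (-5/4, -2), Y = (-3, 0) at the point

Answer: (nabla_X Y)^p = 16435/4907, (nabla_X Y)^q = 27005/4907


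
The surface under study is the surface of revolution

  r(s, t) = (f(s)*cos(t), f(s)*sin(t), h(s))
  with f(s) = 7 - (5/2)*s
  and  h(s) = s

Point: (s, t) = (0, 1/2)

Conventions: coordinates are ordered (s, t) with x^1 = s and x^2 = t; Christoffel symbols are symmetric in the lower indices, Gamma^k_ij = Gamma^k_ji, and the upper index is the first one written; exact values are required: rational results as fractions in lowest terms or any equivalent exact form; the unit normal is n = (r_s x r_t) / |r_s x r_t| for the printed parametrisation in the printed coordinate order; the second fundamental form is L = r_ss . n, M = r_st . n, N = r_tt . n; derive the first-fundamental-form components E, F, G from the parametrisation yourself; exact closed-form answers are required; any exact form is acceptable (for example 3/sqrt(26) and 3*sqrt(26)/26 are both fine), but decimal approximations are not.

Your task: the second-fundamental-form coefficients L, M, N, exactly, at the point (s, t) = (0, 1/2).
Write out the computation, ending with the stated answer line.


f = 7, f' = -5/2, f'' = 0, h' = 1, h'' = 0
E = 29/4, F = 0, G = 49; answer radicand W^2 = 29/4
unnormalised second-form numerators: l = 0, m = 0, n = 7; L = l/sqrt(29/4), and similarly M = m/sqrt(W^2), N = n/sqrt(W^2)

Answer: L = 0, M = 0, N = 14*sqrt(29)/29


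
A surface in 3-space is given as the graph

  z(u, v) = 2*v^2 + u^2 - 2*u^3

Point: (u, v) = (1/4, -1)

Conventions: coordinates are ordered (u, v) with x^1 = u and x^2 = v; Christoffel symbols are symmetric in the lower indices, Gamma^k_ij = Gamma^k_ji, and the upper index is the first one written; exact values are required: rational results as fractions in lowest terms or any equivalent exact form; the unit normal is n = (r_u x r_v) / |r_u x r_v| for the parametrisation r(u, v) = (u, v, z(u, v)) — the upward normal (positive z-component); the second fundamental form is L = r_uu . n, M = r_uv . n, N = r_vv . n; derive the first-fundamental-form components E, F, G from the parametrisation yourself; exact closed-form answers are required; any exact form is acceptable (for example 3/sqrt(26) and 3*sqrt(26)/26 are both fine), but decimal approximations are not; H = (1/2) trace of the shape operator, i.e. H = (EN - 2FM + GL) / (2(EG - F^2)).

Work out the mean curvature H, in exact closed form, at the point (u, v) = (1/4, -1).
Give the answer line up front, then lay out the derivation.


Answer: H = -368/3993

z_u = 1/8, z_v = -4, z_uu = -1, z_uv = 0, z_vv = 4
E = 65/64, F = -1/2, G = 17; answer radicand W^2 = 1089/64
unnormalised second-form numerators: l = -1, m = 0, n = 4; L = l/sqrt(1089/64), and similarly M = m/sqrt(W^2), N = n/sqrt(W^2)
H = (E*n - 2*F*m + G*l) / (2*(EG - F^2)*sqrt(W^2)); E*n - 2*F*m + G*l = -207/16, EG - F^2 = 1089/64, so H = (-46/121)/sqrt(1089/64)


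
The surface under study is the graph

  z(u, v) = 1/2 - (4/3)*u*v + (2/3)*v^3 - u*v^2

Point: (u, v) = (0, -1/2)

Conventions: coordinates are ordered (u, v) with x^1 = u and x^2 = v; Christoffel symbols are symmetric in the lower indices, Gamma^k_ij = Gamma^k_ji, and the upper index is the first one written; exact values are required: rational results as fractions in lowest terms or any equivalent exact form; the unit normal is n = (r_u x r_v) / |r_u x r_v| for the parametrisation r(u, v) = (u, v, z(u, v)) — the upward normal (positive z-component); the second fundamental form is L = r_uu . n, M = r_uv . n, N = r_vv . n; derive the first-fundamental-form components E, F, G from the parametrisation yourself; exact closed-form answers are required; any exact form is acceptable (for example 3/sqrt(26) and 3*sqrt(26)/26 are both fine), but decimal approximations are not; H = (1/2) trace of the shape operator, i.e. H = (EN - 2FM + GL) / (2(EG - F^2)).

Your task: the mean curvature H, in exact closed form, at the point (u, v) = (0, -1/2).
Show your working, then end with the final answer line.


z_u = 5/12, z_v = 1/2, z_uu = 0, z_uv = -1/3, z_vv = -2
E = 169/144, F = 5/24, G = 5/4; answer radicand W^2 = 205/144
unnormalised second-form numerators: l = 0, m = -1/3, n = -2; L = l/sqrt(205/144), and similarly M = m/sqrt(W^2), N = n/sqrt(W^2)
H = (E*n - 2*F*m + G*l) / (2*(EG - F^2)*sqrt(W^2)); E*n - 2*F*m + G*l = -53/24, EG - F^2 = 205/144, so H = (-159/205)/sqrt(205/144)

Answer: H = -1908*sqrt(205)/42025


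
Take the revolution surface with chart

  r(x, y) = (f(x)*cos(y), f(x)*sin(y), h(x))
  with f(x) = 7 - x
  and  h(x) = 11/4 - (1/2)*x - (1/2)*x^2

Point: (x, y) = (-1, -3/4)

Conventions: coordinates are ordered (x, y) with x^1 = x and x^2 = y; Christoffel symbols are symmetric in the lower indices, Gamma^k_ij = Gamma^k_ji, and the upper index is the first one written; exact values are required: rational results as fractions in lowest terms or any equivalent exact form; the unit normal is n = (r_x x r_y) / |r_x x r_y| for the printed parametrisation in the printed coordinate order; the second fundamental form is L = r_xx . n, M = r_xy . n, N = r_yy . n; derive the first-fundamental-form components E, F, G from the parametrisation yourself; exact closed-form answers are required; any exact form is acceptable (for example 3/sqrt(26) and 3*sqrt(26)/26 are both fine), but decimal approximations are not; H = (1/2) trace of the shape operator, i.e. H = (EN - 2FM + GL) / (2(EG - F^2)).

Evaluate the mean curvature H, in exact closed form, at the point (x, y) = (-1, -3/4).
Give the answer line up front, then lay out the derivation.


Answer: H = 69*sqrt(5)/400

f = 8, f' = -1, f'' = 0, h' = 1/2, h'' = -1
E = 5/4, F = 0, G = 64; answer radicand W^2 = 5/4
unnormalised second-form numerators: l = 1, m = 0, n = 4; L = l/sqrt(5/4), and similarly M = m/sqrt(W^2), N = n/sqrt(W^2)
H = (E*n - 2*F*m + G*l) / (2*(EG - F^2)*sqrt(W^2)); E*n - 2*F*m + G*l = 69, EG - F^2 = 80, so H = (69/160)/sqrt(5/4)


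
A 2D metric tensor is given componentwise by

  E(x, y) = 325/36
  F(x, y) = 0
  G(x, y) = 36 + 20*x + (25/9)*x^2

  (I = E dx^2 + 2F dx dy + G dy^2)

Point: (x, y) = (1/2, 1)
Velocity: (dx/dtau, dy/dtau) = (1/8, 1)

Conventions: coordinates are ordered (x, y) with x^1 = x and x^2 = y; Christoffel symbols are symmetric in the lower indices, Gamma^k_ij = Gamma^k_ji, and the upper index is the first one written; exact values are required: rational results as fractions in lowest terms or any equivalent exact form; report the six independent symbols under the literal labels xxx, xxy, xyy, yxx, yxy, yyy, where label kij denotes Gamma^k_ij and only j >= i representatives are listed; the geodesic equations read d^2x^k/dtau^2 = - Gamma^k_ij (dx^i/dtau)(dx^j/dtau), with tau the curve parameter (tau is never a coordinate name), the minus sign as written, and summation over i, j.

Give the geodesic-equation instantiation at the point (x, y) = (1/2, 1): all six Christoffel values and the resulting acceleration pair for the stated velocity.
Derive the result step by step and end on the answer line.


E = 325/36, F = 0, G = 1681/36 at the point
E_x = 0, E_y = 0, F_x = 0, F_y = 0, G_x = 205/9, G_y = 0
EG - F^2 = 546325/1296;  g^inv = (1296/546325) * [[1681/36, 0], [0, 325/36]]
first-kind symbols [ij,l] = (1/2)(d_i g_jl + d_j g_il - d_l g_ij): [xx,x] = E_x/2 = 0, [xx,y] = F_x - E_y/2 = 0, [xy,x] = E_y/2 = 0, [xy,y] = G_x/2 = 205/18, [yy,x] = F_y - G_x/2 = -205/18, [yy,y] = G_y/2 = 0
Gamma^x_ij = (G*[ij,x] - F*[ij,y])/(EG - F^2), Gamma^y_ij = (E*[ij,y] - F*[ij,x])/(EG - F^2)
Gamma_xxx = 0, Gamma_xxy = 0, Gamma_xyy = -82/65, Gamma_yxx = 0, Gamma_yxy = 10/41, Gamma_yyy = 0
d^2x/dtau^2 = -(Gamma_xxx*(1/8)^2 + 2*Gamma_xxy*(1/8)*(1) + Gamma_xyy*(1)^2) = 82/65
d^2y/dtau^2 = -(Gamma_yxx*(1/8)^2 + 2*Gamma_yxy*(1/8)*(1) + Gamma_yyy*(1)^2) = -5/82

Answer: Gamma_xxx = 0, Gamma_xxy = 0, Gamma_xyy = -82/65, Gamma_yxx = 0, Gamma_yxy = 10/41, Gamma_yyy = 0; accelerations (d^2x/dtau^2, d^2y/dtau^2) = (82/65, -5/82)


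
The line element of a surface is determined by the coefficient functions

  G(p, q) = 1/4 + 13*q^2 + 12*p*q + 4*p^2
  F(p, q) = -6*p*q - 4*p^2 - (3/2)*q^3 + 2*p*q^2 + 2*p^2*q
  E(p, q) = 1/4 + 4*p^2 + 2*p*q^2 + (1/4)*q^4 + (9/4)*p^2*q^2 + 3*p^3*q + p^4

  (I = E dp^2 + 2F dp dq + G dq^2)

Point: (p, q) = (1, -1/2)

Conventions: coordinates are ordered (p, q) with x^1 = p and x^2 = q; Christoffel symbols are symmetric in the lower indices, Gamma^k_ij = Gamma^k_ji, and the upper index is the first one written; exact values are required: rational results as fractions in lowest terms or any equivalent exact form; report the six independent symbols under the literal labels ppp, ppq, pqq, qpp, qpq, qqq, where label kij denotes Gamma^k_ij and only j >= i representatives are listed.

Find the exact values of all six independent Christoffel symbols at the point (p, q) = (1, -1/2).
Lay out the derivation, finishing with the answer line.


E = 309/64, F = -21/16, G = 3/2 at the point
E_p = 73/8, E_q = -11/8, F_p = -13/2, F_q = -57/8, G_p = 2, G_q = -1
EG - F^2 = 1413/256;  g^inv = (256/1413) * [[3/2, 21/16], [21/16, 309/64]]
first-kind symbols [ij,l] = (1/2)(d_i g_jl + d_j g_il - d_l g_ij): [pp,p] = E_p/2 = 73/16, [pp,q] = F_p - E_q/2 = -93/16, [pq,p] = E_q/2 = -11/16, [pq,q] = G_p/2 = 1, [qq,p] = F_q - G_p/2 = -65/8, [qq,q] = G_q/2 = -1/2
Gamma^p_ij = (G*[ij,p] - F*[ij,q])/(EG - F^2), Gamma^q_ij = (E*[ij,q] - F*[ij,p])/(EG - F^2)

Answer: Gamma_ppp = -67/471, Gamma_ppq = 8/157, Gamma_pqq = -1096/471, Gamma_qpp = -7535/1884, Gamma_qpq = 335/471, Gamma_qqq = -372/157


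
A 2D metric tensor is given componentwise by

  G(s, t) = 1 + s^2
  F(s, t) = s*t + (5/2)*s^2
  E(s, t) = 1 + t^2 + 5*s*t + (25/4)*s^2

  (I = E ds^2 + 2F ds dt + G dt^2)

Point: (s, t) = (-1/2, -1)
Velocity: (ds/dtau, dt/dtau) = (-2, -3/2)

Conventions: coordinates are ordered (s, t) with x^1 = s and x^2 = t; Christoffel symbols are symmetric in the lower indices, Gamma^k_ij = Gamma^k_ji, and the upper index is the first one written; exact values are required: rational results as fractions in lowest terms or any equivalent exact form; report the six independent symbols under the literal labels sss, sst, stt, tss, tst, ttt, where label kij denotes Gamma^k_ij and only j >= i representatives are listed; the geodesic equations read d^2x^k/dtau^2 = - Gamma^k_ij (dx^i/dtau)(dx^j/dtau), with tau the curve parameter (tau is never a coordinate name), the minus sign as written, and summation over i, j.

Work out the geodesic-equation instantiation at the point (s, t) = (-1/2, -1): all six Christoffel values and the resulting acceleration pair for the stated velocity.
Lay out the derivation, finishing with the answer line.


E = 97/16, F = 9/8, G = 5/4 at the point
E_s = -45/4, E_t = -9/2, F_s = -7/2, F_t = -1/2, G_s = -1, G_t = 0
EG - F^2 = 101/16;  g^inv = (16/101) * [[5/4, -9/8], [-9/8, 97/16]]
first-kind symbols [ij,l] = (1/2)(d_i g_jl + d_j g_il - d_l g_ij): [ss,s] = E_s/2 = -45/8, [ss,t] = F_s - E_t/2 = -5/4, [st,s] = E_t/2 = -9/4, [st,t] = G_s/2 = -1/2, [tt,s] = F_t - G_s/2 = 0, [tt,t] = G_t/2 = 0
Gamma^s_ij = (G*[ij,s] - F*[ij,t])/(EG - F^2), Gamma^t_ij = (E*[ij,t] - F*[ij,s])/(EG - F^2)
Gamma_sss = -90/101, Gamma_sst = -36/101, Gamma_stt = 0, Gamma_tss = -20/101, Gamma_tst = -8/101, Gamma_ttt = 0
d^2s/dtau^2 = -(Gamma_sss*(-2)^2 + 2*Gamma_sst*(-2)*(-3/2) + Gamma_stt*(-3/2)^2) = 576/101
d^2t/dtau^2 = -(Gamma_tss*(-2)^2 + 2*Gamma_tst*(-2)*(-3/2) + Gamma_ttt*(-3/2)^2) = 128/101

Answer: Gamma_sss = -90/101, Gamma_sst = -36/101, Gamma_stt = 0, Gamma_tss = -20/101, Gamma_tst = -8/101, Gamma_ttt = 0; accelerations (d^2s/dtau^2, d^2t/dtau^2) = (576/101, 128/101)


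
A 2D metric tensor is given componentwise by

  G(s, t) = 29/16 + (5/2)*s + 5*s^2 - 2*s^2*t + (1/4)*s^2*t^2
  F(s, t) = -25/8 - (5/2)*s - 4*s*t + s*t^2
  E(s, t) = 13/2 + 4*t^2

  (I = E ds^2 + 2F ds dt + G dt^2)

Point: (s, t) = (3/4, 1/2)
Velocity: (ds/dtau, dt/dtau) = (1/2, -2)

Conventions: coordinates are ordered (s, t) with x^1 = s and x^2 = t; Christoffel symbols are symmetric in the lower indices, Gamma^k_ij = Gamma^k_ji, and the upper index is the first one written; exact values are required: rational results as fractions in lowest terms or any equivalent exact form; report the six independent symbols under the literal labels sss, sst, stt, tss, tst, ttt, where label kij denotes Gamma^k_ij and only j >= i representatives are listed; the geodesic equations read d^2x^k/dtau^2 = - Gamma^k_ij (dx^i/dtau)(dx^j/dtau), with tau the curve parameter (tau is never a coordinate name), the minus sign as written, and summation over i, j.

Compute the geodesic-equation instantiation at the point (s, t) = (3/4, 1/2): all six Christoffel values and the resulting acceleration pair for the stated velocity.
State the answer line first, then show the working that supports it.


Answer: Gamma_sss = -20200/2533, Gamma_sst = 40007/5066, Gamma_stt = -691555/81056, Gamma_tss = -24000/2533, Gamma_tst = 22964/2533, Gamma_ttt = -46099/5066; accelerations (d^2s/dtau^2, d^2t/dtau^2) = (61883/1192, 8478/149)

E = 15/2, F = -101/16, G = 1529/256 at the point
E_s = 0, E_t = 4, F_s = -17/4, F_t = -9/4, G_s = 275/32, G_t = -63/64
EG - F^2 = 2533/512;  g^inv = (512/2533) * [[1529/256, 101/16], [101/16, 15/2]]
first-kind symbols [ij,l] = (1/2)(d_i g_jl + d_j g_il - d_l g_ij): [ss,s] = E_s/2 = 0, [ss,t] = F_s - E_t/2 = -25/4, [st,s] = E_t/2 = 2, [st,t] = G_s/2 = 275/64, [tt,s] = F_t - G_s/2 = -419/64, [tt,t] = G_t/2 = -63/128
Gamma^s_ij = (G*[ij,s] - F*[ij,t])/(EG - F^2), Gamma^t_ij = (E*[ij,t] - F*[ij,s])/(EG - F^2)
Gamma_sss = -20200/2533, Gamma_sst = 40007/5066, Gamma_stt = -691555/81056, Gamma_tss = -24000/2533, Gamma_tst = 22964/2533, Gamma_ttt = -46099/5066
d^2s/dtau^2 = -(Gamma_sss*(1/2)^2 + 2*Gamma_sst*(1/2)*(-2) + Gamma_stt*(-2)^2) = 61883/1192
d^2t/dtau^2 = -(Gamma_tss*(1/2)^2 + 2*Gamma_tst*(1/2)*(-2) + Gamma_ttt*(-2)^2) = 8478/149


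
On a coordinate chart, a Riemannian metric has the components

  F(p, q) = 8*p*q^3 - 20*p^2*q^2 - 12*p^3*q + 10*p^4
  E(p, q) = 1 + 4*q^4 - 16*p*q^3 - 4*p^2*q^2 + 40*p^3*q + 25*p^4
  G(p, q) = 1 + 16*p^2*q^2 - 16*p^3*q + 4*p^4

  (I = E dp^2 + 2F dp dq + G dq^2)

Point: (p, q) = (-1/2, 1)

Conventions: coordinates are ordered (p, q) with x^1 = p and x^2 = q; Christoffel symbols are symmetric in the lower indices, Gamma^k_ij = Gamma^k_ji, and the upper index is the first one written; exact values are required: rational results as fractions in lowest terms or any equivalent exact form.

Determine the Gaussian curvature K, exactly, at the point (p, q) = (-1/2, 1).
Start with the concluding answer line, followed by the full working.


Answer: K = -9728/56169

E = 137/16, F = -55/8, G = 29/4, EG - F^2 = 237/16 at the point
E_p = 11/2, E_q = 33, F_p = 14, F_q = -41/2, G_p = -30, G_q = 10
E_qq = 94, F_pq = 55, G_pp = 92
Brioschi: K = (det M1 - det M2) / (EG - F^2)^2 with the standard first/second-derivative matrices M1, M2.
M1 = [[-E_qq/2 + F_pq - G_pp/2, E_p/2, F_p - E_q/2], [F_q - G_p/2, E, F], [G_q/2, F, G]] = [[-38, 11/4, -5/2], [-11/2, 137/16, -55/8], [5, -55/8, 29/4]]; det M1 = -2141/4
M2 = [[0, E_q/2, G_p/2], [E_q/2, E, F], [G_p/2, F, G]] = [[0, 33/2, -15], [33/2, 137/16, -55/8], [-15, -55/8, 29/4]]; det M2 = -1989/4
det M1 - det M2 = -38; K = -38 / (237/16)^2 = -9728/56169


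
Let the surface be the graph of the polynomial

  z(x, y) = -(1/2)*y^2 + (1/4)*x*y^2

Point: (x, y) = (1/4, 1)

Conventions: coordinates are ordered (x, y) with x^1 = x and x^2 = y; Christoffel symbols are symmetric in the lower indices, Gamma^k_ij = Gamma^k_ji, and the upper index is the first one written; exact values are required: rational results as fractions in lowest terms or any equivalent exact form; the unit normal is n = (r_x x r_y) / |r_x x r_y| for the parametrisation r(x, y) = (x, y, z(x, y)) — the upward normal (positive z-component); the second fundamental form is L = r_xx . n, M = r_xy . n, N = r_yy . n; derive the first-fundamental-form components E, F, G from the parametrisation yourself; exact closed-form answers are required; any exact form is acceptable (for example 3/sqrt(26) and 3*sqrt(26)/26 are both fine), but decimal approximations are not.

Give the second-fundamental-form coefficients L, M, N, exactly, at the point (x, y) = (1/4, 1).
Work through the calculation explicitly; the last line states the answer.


z_x = 1/4, z_y = -7/8, z_xx = 0, z_xy = 1/2, z_yy = -7/8
E = 17/16, F = -7/32, G = 113/64; answer radicand W^2 = 117/64
unnormalised second-form numerators: l = 0, m = 1/2, n = -7/8; L = l/sqrt(117/64), and similarly M = m/sqrt(W^2), N = n/sqrt(W^2)

Answer: L = 0, M = 4*sqrt(13)/39, N = -7*sqrt(13)/39


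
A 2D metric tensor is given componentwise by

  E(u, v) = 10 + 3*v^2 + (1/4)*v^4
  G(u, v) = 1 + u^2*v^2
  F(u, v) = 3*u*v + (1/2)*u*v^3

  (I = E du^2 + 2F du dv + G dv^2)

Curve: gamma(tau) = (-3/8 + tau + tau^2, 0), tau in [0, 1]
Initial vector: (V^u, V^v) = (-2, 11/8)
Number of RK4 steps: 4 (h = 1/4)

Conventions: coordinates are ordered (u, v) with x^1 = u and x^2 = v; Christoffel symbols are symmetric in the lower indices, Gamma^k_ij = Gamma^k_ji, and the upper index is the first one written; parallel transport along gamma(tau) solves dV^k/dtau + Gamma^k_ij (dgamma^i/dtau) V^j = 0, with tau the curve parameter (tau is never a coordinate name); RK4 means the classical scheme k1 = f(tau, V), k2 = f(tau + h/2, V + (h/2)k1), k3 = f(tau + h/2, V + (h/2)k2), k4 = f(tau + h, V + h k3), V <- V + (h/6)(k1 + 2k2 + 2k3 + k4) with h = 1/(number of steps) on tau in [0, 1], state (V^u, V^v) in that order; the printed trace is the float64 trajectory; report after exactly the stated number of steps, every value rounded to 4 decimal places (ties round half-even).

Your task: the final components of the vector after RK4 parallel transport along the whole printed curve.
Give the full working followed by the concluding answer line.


gamma'(tau) = (1 + 2*tau, 0); f(tau, V)^k = -Gamma^k_ij(gamma(tau)) gamma'^i(tau) V^j; h = 1/4; intermediate values shown to 6 dp
curve data and Christoffel symbols at the stage parameters:
  tau = 0.000000: gamma = (-0.375000, 0.000000), gamma' = (1.000000, 0.000000); Gamma_uuu = 0.000000, Gamma_uuv = 0.000000, Gamma_uvv = -0.112500, Gamma_vuu = 0.000000, Gamma_vuv = 0.000000, Gamma_vvv = 0.000000
  tau = 0.125000: gamma = (-0.234375, 0.000000), gamma' = (1.250000, 0.000000); Gamma_uuu = 0.000000, Gamma_uuv = 0.000000, Gamma_uvv = -0.070312, Gamma_vuu = 0.000000, Gamma_vuv = 0.000000, Gamma_vvv = 0.000000
  tau = 0.250000: gamma = (-0.062500, 0.000000), gamma' = (1.500000, 0.000000); Gamma_uuu = 0.000000, Gamma_uuv = 0.000000, Gamma_uvv = -0.018750, Gamma_vuu = 0.000000, Gamma_vuv = 0.000000, Gamma_vvv = 0.000000
  tau = 0.375000: gamma = (0.140625, 0.000000), gamma' = (1.750000, 0.000000); Gamma_uuu = 0.000000, Gamma_uuv = 0.000000, Gamma_uvv = 0.042188, Gamma_vuu = 0.000000, Gamma_vuv = 0.000000, Gamma_vvv = 0.000000
  tau = 0.500000: gamma = (0.375000, 0.000000), gamma' = (2.000000, 0.000000); Gamma_uuu = 0.000000, Gamma_uuv = 0.000000, Gamma_uvv = 0.112500, Gamma_vuu = 0.000000, Gamma_vuv = 0.000000, Gamma_vvv = 0.000000
  tau = 0.625000: gamma = (0.640625, 0.000000), gamma' = (2.250000, 0.000000); Gamma_uuu = 0.000000, Gamma_uuv = 0.000000, Gamma_uvv = 0.192188, Gamma_vuu = 0.000000, Gamma_vuv = 0.000000, Gamma_vvv = 0.000000
  tau = 0.750000: gamma = (0.937500, 0.000000), gamma' = (2.500000, 0.000000); Gamma_uuu = 0.000000, Gamma_uuv = 0.000000, Gamma_uvv = 0.281250, Gamma_vuu = 0.000000, Gamma_vuv = 0.000000, Gamma_vvv = 0.000000
  tau = 0.875000: gamma = (1.265625, 0.000000), gamma' = (2.750000, 0.000000); Gamma_uuu = 0.000000, Gamma_uuv = 0.000000, Gamma_uvv = 0.379688, Gamma_vuu = 0.000000, Gamma_vuv = 0.000000, Gamma_vvv = 0.000000
  tau = 1.000000: gamma = (1.625000, 0.000000), gamma' = (3.000000, 0.000000); Gamma_uuu = 0.000000, Gamma_uuv = 0.000000, Gamma_uvv = 0.487500, Gamma_vuu = 0.000000, Gamma_vuv = 0.000000, Gamma_vvv = 0.000000
step 0: V^u = -2.0000, V^v = 1.3750
step 1: k1 = (0.000000, 0.000000), k2 = (0.000000, 0.000000), k3 = (0.000000, 0.000000), k4 = (0.000000, 0.000000); V <- V + (h/6)(k1 + 2k2 + 2k3 + k4): V^u = -2.0000, V^v = 1.3750
step 2: k1 = (0.000000, 0.000000), k2 = (0.000000, 0.000000), k3 = (0.000000, 0.000000), k4 = (0.000000, 0.000000); V <- V + (h/6)(k1 + 2k2 + 2k3 + k4): V^u = -2.0000, V^v = 1.3750
step 3: k1 = (0.000000, 0.000000), k2 = (0.000000, 0.000000), k3 = (0.000000, 0.000000), k4 = (0.000000, 0.000000); V <- V + (h/6)(k1 + 2k2 + 2k3 + k4): V^u = -2.0000, V^v = 1.3750
step 4: k1 = (0.000000, 0.000000), k2 = (0.000000, 0.000000), k3 = (0.000000, 0.000000), k4 = (0.000000, 0.000000); V <- V + (h/6)(k1 + 2k2 + 2k3 + k4): V^u = -2.0000, V^v = 1.3750

Answer: V^u = -2.0000, V^v = 1.3750


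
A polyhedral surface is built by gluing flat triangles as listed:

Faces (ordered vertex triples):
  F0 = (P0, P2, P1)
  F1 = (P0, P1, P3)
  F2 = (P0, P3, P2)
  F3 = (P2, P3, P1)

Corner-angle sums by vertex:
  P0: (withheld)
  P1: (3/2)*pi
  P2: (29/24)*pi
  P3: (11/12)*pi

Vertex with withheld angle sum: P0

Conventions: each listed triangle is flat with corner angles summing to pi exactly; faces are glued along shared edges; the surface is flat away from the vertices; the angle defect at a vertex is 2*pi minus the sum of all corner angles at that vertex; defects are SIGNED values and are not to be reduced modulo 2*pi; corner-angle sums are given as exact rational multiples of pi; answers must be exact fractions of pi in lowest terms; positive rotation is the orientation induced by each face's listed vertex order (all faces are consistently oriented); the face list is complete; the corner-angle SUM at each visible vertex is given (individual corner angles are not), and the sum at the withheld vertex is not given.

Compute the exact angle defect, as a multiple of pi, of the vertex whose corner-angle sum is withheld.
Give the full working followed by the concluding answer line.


V = 4, E = 6, F = 4; chi = V - E + F = 2
Gauss-Bonnet: total defect = 2*pi*chi = 4*pi; visible defects sum to (19/8)*pi

Answer: defect(P0) = (13/8)*pi


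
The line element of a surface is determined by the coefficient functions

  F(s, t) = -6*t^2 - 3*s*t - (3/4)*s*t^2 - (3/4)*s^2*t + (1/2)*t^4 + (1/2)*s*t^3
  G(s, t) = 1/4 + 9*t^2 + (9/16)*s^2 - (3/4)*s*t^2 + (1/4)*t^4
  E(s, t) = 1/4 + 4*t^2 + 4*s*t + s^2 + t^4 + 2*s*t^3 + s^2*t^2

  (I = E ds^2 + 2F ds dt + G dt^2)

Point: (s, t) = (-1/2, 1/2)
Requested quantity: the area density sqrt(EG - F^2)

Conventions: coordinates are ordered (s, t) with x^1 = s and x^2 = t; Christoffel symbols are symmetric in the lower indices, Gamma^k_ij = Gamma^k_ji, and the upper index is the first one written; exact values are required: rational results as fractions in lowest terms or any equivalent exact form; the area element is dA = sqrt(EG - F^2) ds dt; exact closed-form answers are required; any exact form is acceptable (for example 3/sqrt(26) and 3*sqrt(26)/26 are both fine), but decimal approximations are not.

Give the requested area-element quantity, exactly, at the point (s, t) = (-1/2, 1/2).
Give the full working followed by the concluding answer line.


E = 1/2, F = -3/4, G = 11/4; EG - F^2 = 13/16

Answer: sqrt(EG - F^2) = sqrt(13)/4


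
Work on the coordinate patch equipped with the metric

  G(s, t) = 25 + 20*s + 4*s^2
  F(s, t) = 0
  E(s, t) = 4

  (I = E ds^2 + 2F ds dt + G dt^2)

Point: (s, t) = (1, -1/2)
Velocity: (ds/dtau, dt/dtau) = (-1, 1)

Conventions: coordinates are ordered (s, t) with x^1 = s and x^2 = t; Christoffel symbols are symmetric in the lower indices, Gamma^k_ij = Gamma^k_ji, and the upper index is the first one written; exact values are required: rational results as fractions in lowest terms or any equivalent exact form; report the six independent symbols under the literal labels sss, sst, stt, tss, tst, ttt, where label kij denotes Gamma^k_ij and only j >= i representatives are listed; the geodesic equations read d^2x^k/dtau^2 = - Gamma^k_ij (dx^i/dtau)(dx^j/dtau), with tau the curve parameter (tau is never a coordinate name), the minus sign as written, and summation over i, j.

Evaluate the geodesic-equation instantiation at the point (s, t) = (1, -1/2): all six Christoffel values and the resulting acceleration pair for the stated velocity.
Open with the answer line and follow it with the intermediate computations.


Answer: Gamma_sss = 0, Gamma_sst = 0, Gamma_stt = -7/2, Gamma_tss = 0, Gamma_tst = 2/7, Gamma_ttt = 0; accelerations (d^2s/dtau^2, d^2t/dtau^2) = (7/2, 4/7)

E = 4, F = 0, G = 49 at the point
E_s = 0, E_t = 0, F_s = 0, F_t = 0, G_s = 28, G_t = 0
EG - F^2 = 196;  g^inv = (1/196) * [[49, 0], [0, 4]]
first-kind symbols [ij,l] = (1/2)(d_i g_jl + d_j g_il - d_l g_ij): [ss,s] = E_s/2 = 0, [ss,t] = F_s - E_t/2 = 0, [st,s] = E_t/2 = 0, [st,t] = G_s/2 = 14, [tt,s] = F_t - G_s/2 = -14, [tt,t] = G_t/2 = 0
Gamma^s_ij = (G*[ij,s] - F*[ij,t])/(EG - F^2), Gamma^t_ij = (E*[ij,t] - F*[ij,s])/(EG - F^2)
Gamma_sss = 0, Gamma_sst = 0, Gamma_stt = -7/2, Gamma_tss = 0, Gamma_tst = 2/7, Gamma_ttt = 0
d^2s/dtau^2 = -(Gamma_sss*(-1)^2 + 2*Gamma_sst*(-1)*(1) + Gamma_stt*(1)^2) = 7/2
d^2t/dtau^2 = -(Gamma_tss*(-1)^2 + 2*Gamma_tst*(-1)*(1) + Gamma_ttt*(1)^2) = 4/7


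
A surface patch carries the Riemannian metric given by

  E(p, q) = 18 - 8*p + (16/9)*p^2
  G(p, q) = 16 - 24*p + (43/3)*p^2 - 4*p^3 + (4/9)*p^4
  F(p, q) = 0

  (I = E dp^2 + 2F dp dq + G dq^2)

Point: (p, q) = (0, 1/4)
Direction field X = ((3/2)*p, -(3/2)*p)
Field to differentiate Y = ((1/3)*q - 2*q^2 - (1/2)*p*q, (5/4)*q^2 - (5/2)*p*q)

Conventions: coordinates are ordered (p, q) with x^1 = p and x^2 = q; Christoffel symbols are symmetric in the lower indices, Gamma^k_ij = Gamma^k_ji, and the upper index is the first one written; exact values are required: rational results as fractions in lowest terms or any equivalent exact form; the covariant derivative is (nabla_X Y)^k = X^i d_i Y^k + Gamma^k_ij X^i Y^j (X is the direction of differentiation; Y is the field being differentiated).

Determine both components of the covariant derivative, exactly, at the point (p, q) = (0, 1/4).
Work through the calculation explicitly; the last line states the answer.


E = 18, F = 0, G = 16 at the point
E_p = -8, E_q = 0, F_p = 0, F_q = 0, G_p = -24, G_q = 0
EG - F^2 = 288;  g^inv = (1/288) * [[16, 0], [0, 18]]
first-kind symbols [ij,l] = (1/2)(d_i g_jl + d_j g_il - d_l g_ij): [pp,p] = E_p/2 = -4, [pp,q] = F_p - E_q/2 = 0, [pq,p] = E_q/2 = 0, [pq,q] = G_p/2 = -12, [qq,p] = F_q - G_p/2 = 12, [qq,q] = G_q/2 = 0
Gamma^p_ij = (G*[ij,p] - F*[ij,q])/(EG - F^2), Gamma^q_ij = (E*[ij,q] - F*[ij,p])/(EG - F^2)
Gamma_ppp = -2/9, Gamma_ppq = 0, Gamma_pqq = 2/3, Gamma_qpp = 0, Gamma_qpq = -3/4, Gamma_qqq = 0
X = (0, 0), Y = (-1/24, 5/64) at the point

Answer: (nabla_X Y)^p = 0, (nabla_X Y)^q = 0


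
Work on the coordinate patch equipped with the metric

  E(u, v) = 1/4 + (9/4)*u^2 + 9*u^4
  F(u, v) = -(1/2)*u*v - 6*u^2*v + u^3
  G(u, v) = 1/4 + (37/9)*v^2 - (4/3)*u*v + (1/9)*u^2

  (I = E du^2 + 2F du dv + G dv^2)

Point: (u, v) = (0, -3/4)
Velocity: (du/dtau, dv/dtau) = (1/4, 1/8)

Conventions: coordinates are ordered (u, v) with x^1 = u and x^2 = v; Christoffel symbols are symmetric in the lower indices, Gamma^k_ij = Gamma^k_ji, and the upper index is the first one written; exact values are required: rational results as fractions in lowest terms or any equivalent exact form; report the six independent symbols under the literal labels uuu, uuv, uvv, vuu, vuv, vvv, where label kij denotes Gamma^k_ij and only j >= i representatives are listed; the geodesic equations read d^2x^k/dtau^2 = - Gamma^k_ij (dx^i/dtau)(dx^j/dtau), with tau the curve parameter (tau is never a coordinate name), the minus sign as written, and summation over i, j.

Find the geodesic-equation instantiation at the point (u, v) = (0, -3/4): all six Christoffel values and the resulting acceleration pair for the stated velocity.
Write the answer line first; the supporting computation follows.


Answer: Gamma_uuu = 0, Gamma_uuv = 0, Gamma_uvv = -2, Gamma_vuu = 6/41, Gamma_vuv = 8/41, Gamma_vvv = -148/123; accelerations (d^2u/dtau^2, d^2v/dtau^2) = (1/32, -5/1968)

E = 1/4, F = 0, G = 41/16 at the point
E_u = 0, E_v = 0, F_u = 3/8, F_v = 0, G_u = 1, G_v = -37/6
EG - F^2 = 41/64;  g^inv = (64/41) * [[41/16, 0], [0, 1/4]]
first-kind symbols [ij,l] = (1/2)(d_i g_jl + d_j g_il - d_l g_ij): [uu,u] = E_u/2 = 0, [uu,v] = F_u - E_v/2 = 3/8, [uv,u] = E_v/2 = 0, [uv,v] = G_u/2 = 1/2, [vv,u] = F_v - G_u/2 = -1/2, [vv,v] = G_v/2 = -37/12
Gamma^u_ij = (G*[ij,u] - F*[ij,v])/(EG - F^2), Gamma^v_ij = (E*[ij,v] - F*[ij,u])/(EG - F^2)
Gamma_uuu = 0, Gamma_uuv = 0, Gamma_uvv = -2, Gamma_vuu = 6/41, Gamma_vuv = 8/41, Gamma_vvv = -148/123
d^2u/dtau^2 = -(Gamma_uuu*(1/4)^2 + 2*Gamma_uuv*(1/4)*(1/8) + Gamma_uvv*(1/8)^2) = 1/32
d^2v/dtau^2 = -(Gamma_vuu*(1/4)^2 + 2*Gamma_vuv*(1/4)*(1/8) + Gamma_vvv*(1/8)^2) = -5/1968


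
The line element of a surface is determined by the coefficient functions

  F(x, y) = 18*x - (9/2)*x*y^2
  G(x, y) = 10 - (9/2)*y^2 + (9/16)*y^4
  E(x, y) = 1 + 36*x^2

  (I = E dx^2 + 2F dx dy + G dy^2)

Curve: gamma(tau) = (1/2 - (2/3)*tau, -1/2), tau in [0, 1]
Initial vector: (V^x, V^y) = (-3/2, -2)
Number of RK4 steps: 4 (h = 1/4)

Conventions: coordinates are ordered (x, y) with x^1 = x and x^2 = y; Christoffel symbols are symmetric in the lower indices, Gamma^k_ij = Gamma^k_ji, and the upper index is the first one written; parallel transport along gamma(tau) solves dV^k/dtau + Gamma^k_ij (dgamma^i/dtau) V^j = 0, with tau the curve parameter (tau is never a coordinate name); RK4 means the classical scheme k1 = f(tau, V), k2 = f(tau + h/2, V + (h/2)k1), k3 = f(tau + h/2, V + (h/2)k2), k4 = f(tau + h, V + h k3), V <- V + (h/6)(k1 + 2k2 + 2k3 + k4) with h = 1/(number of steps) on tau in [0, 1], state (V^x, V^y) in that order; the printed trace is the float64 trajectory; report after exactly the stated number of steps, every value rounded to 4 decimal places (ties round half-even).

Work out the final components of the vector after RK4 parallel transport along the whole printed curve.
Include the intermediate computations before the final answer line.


gamma'(tau) = (-2/3, 0); f(tau, V)^k = -Gamma^k_ij(gamma(tau)) gamma'^i(tau) V^j; h = 1/4; intermediate values shown to 6 dp
curve data and Christoffel symbols at the stage parameters:
  tau = 0.000000: gamma = (0.500000, -0.500000), gamma' = (-0.666667, 0.000000); Gamma_xxx = 1.005016, Gamma_xxy = 0.000000, Gamma_xyy = 0.125627, Gamma_yxx = 0.942203, Gamma_yxy = 0.000000, Gamma_yyy = 0.117775
  tau = 0.125000: gamma = (0.416667, -0.500000), gamma' = (-0.666667, 0.000000); Gamma_xxx = 0.989436, Gamma_xxy = 0.000000, Gamma_xyy = 0.123679, Gamma_yxx = 1.113115, Gamma_yxy = 0.000000, Gamma_yyy = 0.139139
  tau = 0.250000: gamma = (0.333333, -0.500000), gamma' = (-0.666667, 0.000000); Gamma_xxx = 0.929501, Gamma_xxy = 0.000000, Gamma_xyy = 0.116188, Gamma_yxx = 1.307110, Gamma_yxy = 0.000000, Gamma_yyy = 0.163389
  tau = 0.375000: gamma = (0.250000, -0.500000), gamma' = (-0.666667, 0.000000); Gamma_xxx = 0.806440, Gamma_xxy = 0.000000, Gamma_xyy = 0.100805, Gamma_yxx = 1.512076, Gamma_yxy = 0.000000, Gamma_yyy = 0.189009
  tau = 0.500000: gamma = (0.166667, -0.500000), gamma' = (-0.666667, 0.000000); Gamma_xxx = 0.605439, Gamma_xxy = 0.000000, Gamma_xyy = 0.075680, Gamma_yxx = 1.702799, Gamma_yxy = 0.000000, Gamma_yyy = 0.212850
  tau = 0.625000: gamma = (0.083333, -0.500000), gamma' = (-0.666667, 0.000000); Gamma_xxx = 0.327505, Gamma_xxy = 0.000000, Gamma_xyy = 0.040938, Gamma_yxx = 1.842217, Gamma_yxy = 0.000000, Gamma_yyy = 0.230277
  tau = 0.750000: gamma = (0.000000, -0.500000), gamma' = (-0.666667, 0.000000); Gamma_xxx = 0.000000, Gamma_xxy = 0.000000, Gamma_xyy = 0.000000, Gamma_yxx = 1.893906, Gamma_yxy = 0.000000, Gamma_yyy = 0.236738
  tau = 0.875000: gamma = (-0.083333, -0.500000), gamma' = (-0.666667, 0.000000); Gamma_xxx = -0.327505, Gamma_xxy = 0.000000, Gamma_xyy = -0.040938, Gamma_yxx = 1.842217, Gamma_yxy = 0.000000, Gamma_yyy = 0.230277
  tau = 1.000000: gamma = (-0.166667, -0.500000), gamma' = (-0.666667, 0.000000); Gamma_xxx = -0.605439, Gamma_xxy = 0.000000, Gamma_xyy = -0.075680, Gamma_yxx = 1.702799, Gamma_yxy = 0.000000, Gamma_yyy = 0.212850
step 0: V^x = -1.5000, V^y = -2.0000
step 1: k1 = (-1.005016, -0.942203), k2 = (-1.072302, -1.206340), k3 = (-1.077850, -1.212582), k4 = (-1.096478, -1.541922); V <- V + (h/6)(k1 + 2k2 + 2k3 + k4): V^x = -1.7667, V^y = -2.3051
step 2: k1 = (-1.094792, -1.539551), k2 = (-1.023421, -1.918915), k3 = (-1.018625, -1.909922), k4 = (-0.815889, -2.294689); V <- V + (h/6)(k1 + 2k2 + 2k3 + k4): V^x = -2.0165, V^y = -2.7839
step 3: k1 = (-0.813922, -2.289156), k2 = (-0.462495, -2.601536), k3 = (-0.452904, -2.547585), k4 = (0.000000, -2.689031); V <- V + (h/6)(k1 + 2k2 + 2k3 + k4): V^x = -2.1267, V^y = -3.4204
step 4: k1 = (0.000000, -2.685206), k2 = (0.464342, -2.611921), k3 = (0.451669, -2.540636), k4 = (0.812824, -2.286068); V <- V + (h/6)(k1 + 2k2 + 2k3 + k4): V^x = -2.0165, V^y = -4.0569

Answer: V^x = -2.0165, V^y = -4.0569
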